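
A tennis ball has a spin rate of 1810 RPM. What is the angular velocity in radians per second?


Convert RPM to rad/s: multiply by 2*pi and divide by 60
omega = 1810 * 2 * pi / 60
= 189.543 rad/s

189.543 rad/s


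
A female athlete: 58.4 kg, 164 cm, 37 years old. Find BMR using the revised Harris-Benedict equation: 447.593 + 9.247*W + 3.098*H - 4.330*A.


Intercept = 447.593
Weight contribution = 9.247 * 58.4 = 540.0248
Height contribution = 3.098 * 164 = 508.072
Age contribution = 4.33 * 37 = 160.21
BMR = 447.593 + 540.0248 + 508.072 - 160.21
= 1335.48 kcal/day

1335.48 kcal/day


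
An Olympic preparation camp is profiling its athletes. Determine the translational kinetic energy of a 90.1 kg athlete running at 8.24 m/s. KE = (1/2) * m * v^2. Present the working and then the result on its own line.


KE = 0.5 * m * v^2
= 0.5 * 90.1 * 8.24^2
= 0.5 * 90.1 * 67.8976
= 3058.79 J

3058.79 J


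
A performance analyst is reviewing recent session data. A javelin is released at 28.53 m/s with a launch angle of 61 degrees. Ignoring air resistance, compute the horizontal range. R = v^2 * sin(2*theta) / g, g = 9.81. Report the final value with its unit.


Launch speed squared = 813.9609
sin(2 * 61 deg) = 0.848048
Range = 813.9609 * 0.848048 / 9.81
= 70.365 m

70.365 m


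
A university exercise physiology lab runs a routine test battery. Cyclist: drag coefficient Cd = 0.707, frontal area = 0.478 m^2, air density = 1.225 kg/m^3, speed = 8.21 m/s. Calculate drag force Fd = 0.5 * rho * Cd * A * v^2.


v^2 = 8.21^2 = 67.4041
Fd = 0.5 * 1.225 * 0.707 * 0.478 * 67.4041
= 13.952 N

13.952 N


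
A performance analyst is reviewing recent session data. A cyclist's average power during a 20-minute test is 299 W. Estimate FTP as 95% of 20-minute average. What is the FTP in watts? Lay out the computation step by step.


FTP = 20-min power * 0.95
= 299 * 0.95
= 284.05 W

284.05 W


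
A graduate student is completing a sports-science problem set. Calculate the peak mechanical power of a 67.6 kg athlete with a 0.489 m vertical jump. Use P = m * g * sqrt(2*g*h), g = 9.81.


First, sqrt(2gh) = sqrt(2 * 9.81 * 0.489)
= sqrt(9.59418) = 3.097447 m/s
Power = 67.6 * 9.81 * 3.097447 = 2054.09 W

2054.09 W


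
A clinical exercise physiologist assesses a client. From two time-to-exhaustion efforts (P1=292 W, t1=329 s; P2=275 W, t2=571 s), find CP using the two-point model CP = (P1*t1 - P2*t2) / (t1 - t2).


Work in trial 1 = 96068 J
Work in trial 2 = 157025 J
Delta work = -60957 J
Delta time = -242 s
CP = -60957 / -242 = 251.89 W

251.89 W


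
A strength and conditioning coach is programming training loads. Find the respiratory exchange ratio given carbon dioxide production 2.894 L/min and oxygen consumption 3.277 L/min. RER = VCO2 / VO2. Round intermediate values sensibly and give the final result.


VCO2 = 2.894 L/min
VO2 = 3.277 L/min
RER = 2.894 / 3.277 = 0.8831

0.8831


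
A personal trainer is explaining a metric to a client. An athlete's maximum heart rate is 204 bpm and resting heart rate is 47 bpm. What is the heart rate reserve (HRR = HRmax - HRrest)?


HRR = HRmax - HRrest
= 204 - 47
= 157 bpm

157 bpm


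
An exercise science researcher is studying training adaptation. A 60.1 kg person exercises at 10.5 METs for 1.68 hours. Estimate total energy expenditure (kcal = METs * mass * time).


Energy = METs * mass(kg) * time(h)
= 10.5 * 60.1 * 1.68
= 1060.16 kcal

1060.16 kcal


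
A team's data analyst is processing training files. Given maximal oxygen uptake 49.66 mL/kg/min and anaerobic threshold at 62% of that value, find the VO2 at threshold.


Percentage as decimal = 0.62
VO2 at AT = 49.66 * 0.62 = 30.79 mL/kg/min

30.79 mL/kg/min


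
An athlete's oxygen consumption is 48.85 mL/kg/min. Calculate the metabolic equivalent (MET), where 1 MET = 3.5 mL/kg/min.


MET = VO2 / 3.5
= 48.85 / 3.5
= 13.96 METs

13.96 METs


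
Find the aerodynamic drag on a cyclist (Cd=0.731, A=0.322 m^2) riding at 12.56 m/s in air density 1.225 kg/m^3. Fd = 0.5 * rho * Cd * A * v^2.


Fd = 0.5 * 1.225 * 0.731 * 0.322 * 12.56^2
= 0.5 * 1.225 * 0.731 * 0.322 * 157.7536
= 22.744 N

22.744 N


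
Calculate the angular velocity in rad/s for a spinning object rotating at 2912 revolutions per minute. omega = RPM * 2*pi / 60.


omega = RPM * 2*pi / 60
= 2912 * 6.28318531 / 60
= 304.944 rad/s

304.944 rad/s


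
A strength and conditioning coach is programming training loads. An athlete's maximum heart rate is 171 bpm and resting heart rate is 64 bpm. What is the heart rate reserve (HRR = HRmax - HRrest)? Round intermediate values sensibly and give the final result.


HRR = HRmax - HRrest
= 171 - 64
= 107 bpm

107 bpm


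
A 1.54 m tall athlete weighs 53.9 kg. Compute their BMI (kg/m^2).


height^2 = 2.3716 m^2
BMI = 53.9 / 2.3716 = 22.73 kg/m^2

22.73 kg/m^2


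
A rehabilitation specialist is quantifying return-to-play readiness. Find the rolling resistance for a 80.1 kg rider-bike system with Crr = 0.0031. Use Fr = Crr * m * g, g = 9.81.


m * g = 80.1 * 9.81 = 785.781 N
Fr = 0.0031 * 785.781 = 2.436 N

2.436 N


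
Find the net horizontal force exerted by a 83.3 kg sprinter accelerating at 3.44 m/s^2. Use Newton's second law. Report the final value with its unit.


Newton's second law: F = m * a
F = 83.3 * 3.44 = 286.55 N

286.55 N


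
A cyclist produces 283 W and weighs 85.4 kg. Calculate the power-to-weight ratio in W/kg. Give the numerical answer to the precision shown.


P/W = power / mass
= 283 / 85.4
= 3.314 W/kg

3.314 W/kg


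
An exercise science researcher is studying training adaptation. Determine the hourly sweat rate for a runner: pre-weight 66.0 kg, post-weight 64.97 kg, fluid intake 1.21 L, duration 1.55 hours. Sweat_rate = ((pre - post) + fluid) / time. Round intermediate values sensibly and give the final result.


Mass lost = 66.0 - 64.97 = 1.03 kg
Add fluid consumed: 1.03 + 1.21 = 2.24 L total sweat
Sweat rate = 2.24 / 1.55 = 1.445 L/h

1.445 L/h


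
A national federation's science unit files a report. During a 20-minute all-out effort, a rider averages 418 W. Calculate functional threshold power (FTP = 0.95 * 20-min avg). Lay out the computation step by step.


FTP = 0.95 * 418
= 397.1 W

397.1 W


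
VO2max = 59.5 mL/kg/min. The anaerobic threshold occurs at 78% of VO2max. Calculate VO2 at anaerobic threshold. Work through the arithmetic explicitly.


AT fraction = 78 / 100 = 0.78
AT VO2 = 59.5 * 0.78
= 46.41 mL/kg/min

46.41 mL/kg/min


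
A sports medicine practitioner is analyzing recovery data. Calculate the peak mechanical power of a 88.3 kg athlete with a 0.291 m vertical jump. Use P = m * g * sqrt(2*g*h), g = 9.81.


First, sqrt(2gh) = sqrt(2 * 9.81 * 0.291)
= sqrt(5.70942) = 2.389439 m/s
Power = 88.3 * 9.81 * 2.389439 = 2069.79 W

2069.79 W


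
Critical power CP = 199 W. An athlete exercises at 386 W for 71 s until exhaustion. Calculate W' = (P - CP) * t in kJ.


P - CP = 386 - 199 = 187 W
W' = 187 * 71 = 13277 J
= 13277 / 1000 = 13.277 kJ

13.277 kJ


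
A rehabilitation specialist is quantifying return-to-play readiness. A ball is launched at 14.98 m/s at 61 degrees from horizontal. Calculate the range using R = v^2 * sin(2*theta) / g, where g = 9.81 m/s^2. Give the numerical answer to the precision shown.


sin(2 * 61) = sin(122) = 0.848048
v^2 = 14.98^2 = 224.4004
R = 224.4004 * 0.848048 / 9.81
= 19.399 m

19.399 m


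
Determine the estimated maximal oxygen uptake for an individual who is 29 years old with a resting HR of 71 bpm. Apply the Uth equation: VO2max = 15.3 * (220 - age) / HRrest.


HRmax = 220 - 29 = 191
VO2max = 15.3 * (191 / 71)
= 15.3 * 2.6901
= 41.16 mL/kg/min

41.16 mL/kg/min


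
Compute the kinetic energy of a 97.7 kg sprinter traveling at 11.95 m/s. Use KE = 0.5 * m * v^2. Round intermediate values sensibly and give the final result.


Velocity squared = 142.8025
KE = 0.5 * 97.7 * 142.8025 = 6975.9 J

6975.9 J


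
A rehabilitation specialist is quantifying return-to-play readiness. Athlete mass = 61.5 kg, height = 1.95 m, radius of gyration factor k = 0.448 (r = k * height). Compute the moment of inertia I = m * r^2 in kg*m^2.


r = k * height = 0.448 * 1.95 = 0.8736 m
r^2 = 0.8736^2 = 0.763177
I = 61.5 * 0.763177 = 46.935 kg*m^2

46.935 kg*m^2


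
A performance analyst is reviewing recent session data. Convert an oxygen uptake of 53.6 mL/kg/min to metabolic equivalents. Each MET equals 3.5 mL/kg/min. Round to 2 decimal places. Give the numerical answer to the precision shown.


One MET = 3.5 mL/kg/min
Number of METs = 53.6 / 3.5
= 15.31 METs

15.31 METs


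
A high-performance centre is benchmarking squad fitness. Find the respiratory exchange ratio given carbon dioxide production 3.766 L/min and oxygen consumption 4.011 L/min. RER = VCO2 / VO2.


VCO2 = 3.766 L/min
VO2 = 4.011 L/min
RER = 3.766 / 4.011 = 0.9389

0.9389


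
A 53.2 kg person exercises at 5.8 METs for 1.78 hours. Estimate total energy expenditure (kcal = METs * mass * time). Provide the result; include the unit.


Energy = METs * mass(kg) * time(h)
= 5.8 * 53.2 * 1.78
= 549.24 kcal

549.24 kcal


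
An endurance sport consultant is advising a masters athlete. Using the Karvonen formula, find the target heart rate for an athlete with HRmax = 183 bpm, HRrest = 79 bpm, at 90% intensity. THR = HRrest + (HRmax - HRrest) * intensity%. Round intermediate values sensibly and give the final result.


HRR = 183 - 79 = 104
THR = 79 + 104 * 0.9
= 79 + 93.6
= 172.6 bpm

172.6 bpm


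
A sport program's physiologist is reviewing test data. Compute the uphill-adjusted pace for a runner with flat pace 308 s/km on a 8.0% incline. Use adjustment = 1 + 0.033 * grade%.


Adjustment factor = 1 + 0.033 * 8.0 = 1.264
Grade-adjusted pace = 308 * 1.264 = 389.31 s/km

389.31 s/km


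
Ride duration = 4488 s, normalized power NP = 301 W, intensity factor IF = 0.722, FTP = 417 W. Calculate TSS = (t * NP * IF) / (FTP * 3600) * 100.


Numerator = 4488 * 301 * 0.722 = 975341.136
Denominator = 417 * 3600 = 1501200
TSS = 975341.136 / 1501200 * 100
= 64.97

64.97 TSS


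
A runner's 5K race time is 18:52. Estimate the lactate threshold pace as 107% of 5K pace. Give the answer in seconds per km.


Total race time = 18*60 + 52 = 1132 seconds
5K pace = 1132 / 5 = 226.4 sec/km
LT pace = 226.4 * 1.07 = 242.25 sec/km

242.25 s/km


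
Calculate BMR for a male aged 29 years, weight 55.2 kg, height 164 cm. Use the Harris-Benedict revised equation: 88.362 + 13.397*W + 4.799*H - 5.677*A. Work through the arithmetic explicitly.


Substituting values:
W term = 13.397 * 55.2 = 739.5144
H term = 4.799 * 164 = 787.036
A term = 5.677 * 29 = 164.633
BMR = 1450.28 kcal/day

1450.28 kcal/day


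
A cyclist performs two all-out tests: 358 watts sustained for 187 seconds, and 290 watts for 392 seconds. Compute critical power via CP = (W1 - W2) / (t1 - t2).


W1 = P1 * t1 = 358 * 187 = 66946 J
W2 = P2 * t2 = 290 * 392 = 113680 J
CP = (66946 - 113680) / (187 - 392)
= 227.97 W

227.97 W


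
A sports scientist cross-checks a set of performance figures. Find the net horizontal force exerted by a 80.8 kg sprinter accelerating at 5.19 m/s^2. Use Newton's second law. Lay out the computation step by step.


Newton's second law: F = m * a
F = 80.8 * 5.19 = 419.35 N

419.35 N


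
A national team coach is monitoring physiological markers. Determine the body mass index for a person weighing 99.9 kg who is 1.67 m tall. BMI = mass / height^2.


BMI = mass / height^2
= 99.9 / 1.67^2
= 99.9 / 2.7889
= 35.82 kg/m^2

35.82 kg/m^2


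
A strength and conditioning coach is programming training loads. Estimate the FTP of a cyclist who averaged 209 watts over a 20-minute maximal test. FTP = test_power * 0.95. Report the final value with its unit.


FTP = 209 * 0.95 = 198.55 W

198.55 W


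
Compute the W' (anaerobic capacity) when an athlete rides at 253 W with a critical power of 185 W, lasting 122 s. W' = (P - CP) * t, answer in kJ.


Above-CP power = 68 W
Duration = 122 s
W' = 68 * 122 = 8296 J
Convert: 8296 / 1000 = 8.296 kJ

8.296 kJ


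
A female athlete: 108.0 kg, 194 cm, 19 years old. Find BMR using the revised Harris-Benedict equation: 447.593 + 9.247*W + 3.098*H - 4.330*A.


Intercept = 447.593
Weight contribution = 9.247 * 108.0 = 998.676
Height contribution = 3.098 * 194 = 601.012
Age contribution = 4.33 * 19 = 82.27
BMR = 447.593 + 998.676 + 601.012 - 82.27
= 1965.01 kcal/day

1965.01 kcal/day


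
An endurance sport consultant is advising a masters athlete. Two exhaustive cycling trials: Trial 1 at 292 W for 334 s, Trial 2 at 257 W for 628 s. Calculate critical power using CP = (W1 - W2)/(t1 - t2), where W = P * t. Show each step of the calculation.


W1 = 292 * 334 = 97528 J
W2 = 257 * 628 = 161396 J
CP = (97528 - 161396) / (334 - 628)
= -63868 / -294
= 217.24 W

217.24 W


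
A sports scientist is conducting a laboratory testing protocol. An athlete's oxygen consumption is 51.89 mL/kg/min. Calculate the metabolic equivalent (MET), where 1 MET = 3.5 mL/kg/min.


MET = VO2 / 3.5
= 51.89 / 3.5
= 14.83 METs

14.83 METs


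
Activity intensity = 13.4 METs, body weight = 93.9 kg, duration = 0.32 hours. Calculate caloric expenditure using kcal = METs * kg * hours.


kcal = 13.4 * 93.9 * 0.32
= 1258.26 * 0.32
= 402.64 kcal

402.64 kcal


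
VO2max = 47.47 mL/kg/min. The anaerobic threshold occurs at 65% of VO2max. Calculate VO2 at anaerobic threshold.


AT fraction = 65 / 100 = 0.65
AT VO2 = 47.47 * 0.65
= 30.86 mL/kg/min

30.86 mL/kg/min


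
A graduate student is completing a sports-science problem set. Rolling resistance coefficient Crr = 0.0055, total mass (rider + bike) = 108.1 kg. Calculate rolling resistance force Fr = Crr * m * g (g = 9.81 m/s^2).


Fr = Crr * m * g
= 0.0055 * 108.1 * 9.81
= 5.833 N

5.833 N


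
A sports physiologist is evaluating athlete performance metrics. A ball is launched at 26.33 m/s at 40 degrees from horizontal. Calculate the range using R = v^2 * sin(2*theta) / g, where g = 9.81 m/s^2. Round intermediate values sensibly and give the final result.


sin(2 * 40) = sin(80) = 0.984808
v^2 = 26.33^2 = 693.2689
R = 693.2689 * 0.984808 / 9.81
= 69.596 m

69.596 m


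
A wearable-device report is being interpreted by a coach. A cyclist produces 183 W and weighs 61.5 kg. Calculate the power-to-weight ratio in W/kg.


P/W = power / mass
= 183 / 61.5
= 2.976 W/kg

2.976 W/kg


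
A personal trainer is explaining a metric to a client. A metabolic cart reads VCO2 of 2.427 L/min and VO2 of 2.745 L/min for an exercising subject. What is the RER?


RER = VCO2 / VO2 = 2.427 / 2.745 = 0.8842

0.8842


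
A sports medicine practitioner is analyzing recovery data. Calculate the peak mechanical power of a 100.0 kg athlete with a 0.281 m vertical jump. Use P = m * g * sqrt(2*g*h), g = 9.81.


First, sqrt(2gh) = sqrt(2 * 9.81 * 0.281)
= sqrt(5.51322) = 2.348025 m/s
Power = 100.0 * 9.81 * 2.348025 = 2303.41 W

2303.41 W


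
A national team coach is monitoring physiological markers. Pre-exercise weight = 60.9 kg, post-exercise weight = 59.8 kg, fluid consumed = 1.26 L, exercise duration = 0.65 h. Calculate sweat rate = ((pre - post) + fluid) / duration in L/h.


Weight loss = 60.9 - 59.8 = 1.1 kg (approx L)
Total sweat = 1.1 + 1.26 = 2.36 L
Sweat rate = 2.36 / 0.65 = 3.631 L/h

3.631 L/h


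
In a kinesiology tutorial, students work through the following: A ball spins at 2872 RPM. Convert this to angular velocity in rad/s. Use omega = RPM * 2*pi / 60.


omega = 2872 * 2 * pi / 60
= 2872 * 6.28318531 / 60
= 18045.308 / 60
= 300.755 rad/s

300.755 rad/s


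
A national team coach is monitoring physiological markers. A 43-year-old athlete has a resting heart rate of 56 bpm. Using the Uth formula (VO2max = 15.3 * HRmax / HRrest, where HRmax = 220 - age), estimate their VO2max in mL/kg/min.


HRmax = 220 - 43 = 177 bpm
Ratio = HRmax / HRrest = 177 / 56 = 3.1607
VO2max = 15.3 * 3.1607 = 48.36 mL/kg/min

48.36 mL/kg/min


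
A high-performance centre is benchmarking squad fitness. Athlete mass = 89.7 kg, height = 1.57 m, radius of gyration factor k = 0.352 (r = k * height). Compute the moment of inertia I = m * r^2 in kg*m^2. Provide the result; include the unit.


r = k * height = 0.352 * 1.57 = 0.55264 m
r^2 = 0.55264^2 = 0.305411
I = 89.7 * 0.305411 = 27.395 kg*m^2

27.395 kg*m^2


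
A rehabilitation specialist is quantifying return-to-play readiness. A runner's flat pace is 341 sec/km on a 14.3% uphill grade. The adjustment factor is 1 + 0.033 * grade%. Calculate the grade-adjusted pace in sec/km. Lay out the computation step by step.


Factor = 1 + 0.033 * 14.3 = 1.4719
Adjusted pace = 341 * 1.4719
= 501.92 sec/km

501.92 s/km


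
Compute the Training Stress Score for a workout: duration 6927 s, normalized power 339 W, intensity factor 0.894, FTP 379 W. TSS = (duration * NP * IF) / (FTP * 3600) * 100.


Product = 6927 * 339 * 0.894 = 2099338.182
Base = 379 * 3600 = 1364400
TSS = 2099338.182 / 1364400 * 100 = 153.87

153.87 TSS


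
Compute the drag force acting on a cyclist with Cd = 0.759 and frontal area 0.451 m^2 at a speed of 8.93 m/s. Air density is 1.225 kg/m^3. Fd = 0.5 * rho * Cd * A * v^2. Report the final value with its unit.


Step 1: v^2 = 79.7449
Step 2: Fd = 0.5 * 1.225 * 0.759 * 0.451 * 79.7449
= 16.72 N

16.72 N


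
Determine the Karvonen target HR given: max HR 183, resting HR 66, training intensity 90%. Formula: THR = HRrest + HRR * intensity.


HRR = HRmax - HRrest = 183 - 66 = 117
THR = 66 + 117 * 0.9
= 171.3 bpm

171.3 bpm


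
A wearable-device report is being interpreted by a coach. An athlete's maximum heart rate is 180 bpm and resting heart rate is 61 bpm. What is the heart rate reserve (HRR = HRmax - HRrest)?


HRR = HRmax - HRrest
= 180 - 61
= 119 bpm

119 bpm


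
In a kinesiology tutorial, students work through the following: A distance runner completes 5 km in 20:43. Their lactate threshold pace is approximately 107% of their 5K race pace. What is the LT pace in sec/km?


Convert to seconds: 20 min 43 s = 1243 s
Pace per km = 1243 / 5 = 248.6 s/km
LT pace = 248.6 * 1.07 = 266.0 s/km

266.0 s/km


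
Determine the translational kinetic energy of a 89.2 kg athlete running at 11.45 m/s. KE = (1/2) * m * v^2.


KE = 0.5 * m * v^2
= 0.5 * 89.2 * 11.45^2
= 0.5 * 89.2 * 131.1025
= 5847.17 J

5847.17 J


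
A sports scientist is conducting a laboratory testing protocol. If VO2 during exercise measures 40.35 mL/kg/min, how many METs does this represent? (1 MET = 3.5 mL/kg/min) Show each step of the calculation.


METs = VO2 / 3.5 = 40.35 / 3.5 = 11.53

11.53 METs


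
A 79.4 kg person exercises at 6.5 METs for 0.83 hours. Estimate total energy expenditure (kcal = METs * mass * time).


Energy = METs * mass(kg) * time(h)
= 6.5 * 79.4 * 0.83
= 428.36 kcal

428.36 kcal


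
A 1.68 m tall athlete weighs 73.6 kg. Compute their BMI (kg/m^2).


height^2 = 2.8224 m^2
BMI = 73.6 / 2.8224 = 26.08 kg/m^2

26.08 kg/m^2


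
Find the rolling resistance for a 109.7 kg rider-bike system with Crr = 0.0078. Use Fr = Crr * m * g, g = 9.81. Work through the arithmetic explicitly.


m * g = 109.7 * 9.81 = 1076.157 N
Fr = 0.0078 * 1076.157 = 8.394 N

8.394 N


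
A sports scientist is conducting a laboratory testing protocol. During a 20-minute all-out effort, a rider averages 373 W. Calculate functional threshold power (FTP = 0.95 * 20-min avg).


FTP = 0.95 * 373
= 354.35 W

354.35 W


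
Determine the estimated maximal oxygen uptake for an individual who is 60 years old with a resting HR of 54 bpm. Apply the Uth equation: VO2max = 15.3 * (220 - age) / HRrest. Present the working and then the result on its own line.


HRmax = 220 - 60 = 160
VO2max = 15.3 * (160 / 54)
= 15.3 * 2.963
= 45.33 mL/kg/min

45.33 mL/kg/min


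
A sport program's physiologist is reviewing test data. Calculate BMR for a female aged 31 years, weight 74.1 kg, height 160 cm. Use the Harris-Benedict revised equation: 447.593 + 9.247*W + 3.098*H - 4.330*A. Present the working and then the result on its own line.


Substituting values:
W term = 9.247 * 74.1 = 685.2027
H term = 3.098 * 160 = 495.68
A term = 4.330 * 31 = 134.23
BMR = 1494.25 kcal/day

1494.25 kcal/day


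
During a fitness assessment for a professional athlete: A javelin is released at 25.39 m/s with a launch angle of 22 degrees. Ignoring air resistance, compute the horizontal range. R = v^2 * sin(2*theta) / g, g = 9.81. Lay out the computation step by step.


Launch speed squared = 644.6521
sin(2 * 22 deg) = 0.694658
Range = 644.6521 * 0.694658 / 9.81
= 45.649 m

45.649 m


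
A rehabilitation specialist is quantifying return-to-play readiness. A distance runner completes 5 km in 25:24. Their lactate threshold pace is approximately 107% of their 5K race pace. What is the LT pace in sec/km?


Convert to seconds: 25 min 24 s = 1524 s
Pace per km = 1524 / 5 = 304.8 s/km
LT pace = 304.8 * 1.07 = 326.14 s/km

326.14 s/km


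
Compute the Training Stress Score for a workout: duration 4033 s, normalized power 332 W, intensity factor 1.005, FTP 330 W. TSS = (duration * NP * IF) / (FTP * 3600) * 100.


Product = 4033 * 332 * 1.005 = 1345650.78
Base = 330 * 3600 = 1188000
TSS = 1345650.78 / 1188000 * 100 = 113.27

113.27 TSS


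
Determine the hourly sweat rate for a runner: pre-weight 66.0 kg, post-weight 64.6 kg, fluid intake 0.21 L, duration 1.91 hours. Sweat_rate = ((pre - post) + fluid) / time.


Mass lost = 66.0 - 64.6 = 1.4 kg
Add fluid consumed: 1.4 + 0.21 = 1.61 L total sweat
Sweat rate = 1.61 / 1.91 = 0.843 L/h

0.843 L/h


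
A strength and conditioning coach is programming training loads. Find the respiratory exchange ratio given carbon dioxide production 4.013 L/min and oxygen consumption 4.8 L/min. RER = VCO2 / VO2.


VCO2 = 4.013 L/min
VO2 = 4.8 L/min
RER = 4.013 / 4.8 = 0.836

0.836


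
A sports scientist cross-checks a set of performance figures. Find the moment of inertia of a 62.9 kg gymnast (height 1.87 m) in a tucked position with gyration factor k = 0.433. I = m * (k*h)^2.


Radius of gyration = 0.433 * 1.87 = 0.80971 m
I = 62.9 * 0.80971^2
= 62.9 * 0.65563
= 41.239 kg*m^2

41.239 kg*m^2


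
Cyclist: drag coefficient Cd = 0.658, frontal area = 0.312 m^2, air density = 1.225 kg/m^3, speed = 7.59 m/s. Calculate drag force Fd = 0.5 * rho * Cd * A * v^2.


v^2 = 7.59^2 = 57.6081
Fd = 0.5 * 1.225 * 0.658 * 0.312 * 57.6081
= 7.244 N

7.244 N


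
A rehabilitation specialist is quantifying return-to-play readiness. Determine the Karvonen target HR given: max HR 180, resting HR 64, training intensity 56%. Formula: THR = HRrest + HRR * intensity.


HRR = HRmax - HRrest = 180 - 64 = 116
THR = 64 + 116 * 0.56
= 128.96 bpm

128.96 bpm


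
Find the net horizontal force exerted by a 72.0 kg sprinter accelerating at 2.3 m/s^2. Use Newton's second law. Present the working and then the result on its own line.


Newton's second law: F = m * a
F = 72.0 * 2.3 = 165.6 N

165.6 N


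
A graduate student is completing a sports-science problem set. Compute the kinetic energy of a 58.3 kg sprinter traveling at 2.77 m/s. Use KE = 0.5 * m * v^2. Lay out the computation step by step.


Velocity squared = 7.6729
KE = 0.5 * 58.3 * 7.6729 = 223.67 J

223.67 J


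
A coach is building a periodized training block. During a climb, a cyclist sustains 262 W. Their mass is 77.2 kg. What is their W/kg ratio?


Power-to-weight = 262 W / 77.2 kg
= 3.394 W/kg

3.394 W/kg


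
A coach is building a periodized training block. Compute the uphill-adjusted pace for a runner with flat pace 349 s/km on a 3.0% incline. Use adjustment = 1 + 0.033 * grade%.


Adjustment factor = 1 + 0.033 * 3.0 = 1.099
Grade-adjusted pace = 349 * 1.099 = 383.55 s/km

383.55 s/km


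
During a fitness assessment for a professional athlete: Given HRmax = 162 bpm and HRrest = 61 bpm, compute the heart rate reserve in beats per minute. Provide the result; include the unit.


Heart rate reserve = maximum HR minus resting HR
HRR = 162 - 61 = 101 bpm

101 bpm


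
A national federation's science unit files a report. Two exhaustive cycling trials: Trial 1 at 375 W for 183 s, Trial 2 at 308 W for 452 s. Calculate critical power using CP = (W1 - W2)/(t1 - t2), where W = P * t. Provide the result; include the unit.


W1 = 375 * 183 = 68625 J
W2 = 308 * 452 = 139216 J
CP = (68625 - 139216) / (183 - 452)
= -70591 / -269
= 262.42 W

262.42 W


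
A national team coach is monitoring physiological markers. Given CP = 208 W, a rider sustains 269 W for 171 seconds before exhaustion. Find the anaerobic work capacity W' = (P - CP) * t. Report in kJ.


Excess power = 269 - 208 = 61 W
Work above CP = 61 * 171 = 10431 J
W' = 10.431 kJ

10.431 kJ


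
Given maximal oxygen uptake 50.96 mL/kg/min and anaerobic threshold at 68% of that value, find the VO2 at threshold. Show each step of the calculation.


Percentage as decimal = 0.68
VO2 at AT = 50.96 * 0.68 = 34.65 mL/kg/min

34.65 mL/kg/min


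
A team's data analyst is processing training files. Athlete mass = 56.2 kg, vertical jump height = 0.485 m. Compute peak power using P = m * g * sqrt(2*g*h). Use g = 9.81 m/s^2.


sqrt(2 * 9.81 * 0.485) = sqrt(9.5157) = 3.084753 m/s
P = 56.2 * 9.81 * 3.084753
= 1700.69 W

1700.69 W


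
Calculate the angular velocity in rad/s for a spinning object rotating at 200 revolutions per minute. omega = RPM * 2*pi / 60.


omega = RPM * 2*pi / 60
= 200 * 6.28318531 / 60
= 20.944 rad/s

20.944 rad/s


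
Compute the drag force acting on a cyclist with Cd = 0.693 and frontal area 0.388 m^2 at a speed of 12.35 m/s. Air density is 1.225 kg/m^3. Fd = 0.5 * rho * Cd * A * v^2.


Step 1: v^2 = 152.5225
Step 2: Fd = 0.5 * 1.225 * 0.693 * 0.388 * 152.5225
= 25.119 N

25.119 N


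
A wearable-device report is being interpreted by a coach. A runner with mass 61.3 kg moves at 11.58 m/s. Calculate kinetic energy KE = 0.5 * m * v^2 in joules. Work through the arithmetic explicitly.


v^2 = 11.58^2 = 134.0964
KE = 0.5 * 61.3 * 134.0964
= 4110.05 J

4110.05 J


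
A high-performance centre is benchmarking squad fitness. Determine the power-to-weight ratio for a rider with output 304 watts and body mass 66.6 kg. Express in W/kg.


P/W = 304 / 66.6 = 4.565 W/kg

4.565 W/kg


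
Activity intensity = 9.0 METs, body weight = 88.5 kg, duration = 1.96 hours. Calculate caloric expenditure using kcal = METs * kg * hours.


kcal = 9.0 * 88.5 * 1.96
= 796.5 * 1.96
= 1561.14 kcal

1561.14 kcal


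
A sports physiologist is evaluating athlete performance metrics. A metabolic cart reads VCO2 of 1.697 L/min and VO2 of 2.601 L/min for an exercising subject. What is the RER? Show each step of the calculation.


RER = VCO2 / VO2 = 1.697 / 2.601 = 0.6524

0.6524


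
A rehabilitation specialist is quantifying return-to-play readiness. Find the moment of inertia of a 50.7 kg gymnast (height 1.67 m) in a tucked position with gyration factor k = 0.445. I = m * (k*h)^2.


Radius of gyration = 0.445 * 1.67 = 0.74315 m
I = 50.7 * 0.74315^2
= 50.7 * 0.552272
= 28.0 kg*m^2

28.0 kg*m^2


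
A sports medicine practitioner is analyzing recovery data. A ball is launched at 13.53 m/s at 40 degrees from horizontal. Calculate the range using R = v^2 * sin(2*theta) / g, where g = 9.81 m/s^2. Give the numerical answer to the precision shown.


sin(2 * 40) = sin(80) = 0.984808
v^2 = 13.53^2 = 183.0609
R = 183.0609 * 0.984808 / 9.81
= 18.377 m

18.377 m


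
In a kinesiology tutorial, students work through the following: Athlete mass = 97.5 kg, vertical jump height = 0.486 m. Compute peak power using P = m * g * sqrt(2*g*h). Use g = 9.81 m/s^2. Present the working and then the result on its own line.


sqrt(2 * 9.81 * 0.486) = sqrt(9.53532) = 3.087931 m/s
P = 97.5 * 9.81 * 3.087931
= 2953.53 W

2953.53 W


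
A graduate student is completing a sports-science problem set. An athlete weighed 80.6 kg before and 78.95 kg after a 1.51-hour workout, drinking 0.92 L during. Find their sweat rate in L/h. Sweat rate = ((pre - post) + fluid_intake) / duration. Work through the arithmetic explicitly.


Body mass change = 1.65 kg
Total sweat loss = 1.65 + 0.92 = 2.57 L
Rate = 2.57 / 1.51 = 1.702 L/h

1.702 L/h


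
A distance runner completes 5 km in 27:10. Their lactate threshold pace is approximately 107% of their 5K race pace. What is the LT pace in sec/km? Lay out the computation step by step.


Convert to seconds: 27 min 10 s = 1630 s
Pace per km = 1630 / 5 = 326.0 s/km
LT pace = 326.0 * 1.07 = 348.82 s/km

348.82 s/km


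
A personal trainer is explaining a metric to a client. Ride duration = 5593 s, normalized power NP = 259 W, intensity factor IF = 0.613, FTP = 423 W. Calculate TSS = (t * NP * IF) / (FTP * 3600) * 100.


Numerator = 5593 * 259 * 0.613 = 887983.831
Denominator = 423 * 3600 = 1522800
TSS = 887983.831 / 1522800 * 100
= 58.31

58.31 TSS


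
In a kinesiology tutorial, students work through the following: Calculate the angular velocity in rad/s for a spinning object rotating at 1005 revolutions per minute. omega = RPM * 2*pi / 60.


omega = RPM * 2*pi / 60
= 1005 * 6.28318531 / 60
= 105.243 rad/s

105.243 rad/s


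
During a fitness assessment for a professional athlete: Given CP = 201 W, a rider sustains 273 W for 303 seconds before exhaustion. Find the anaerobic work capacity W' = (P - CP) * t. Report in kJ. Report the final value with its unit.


Excess power = 273 - 201 = 72 W
Work above CP = 72 * 303 = 21816 J
W' = 21.816 kJ

21.816 kJ


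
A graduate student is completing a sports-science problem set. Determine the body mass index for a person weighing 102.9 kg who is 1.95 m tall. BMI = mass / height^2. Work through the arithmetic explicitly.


BMI = mass / height^2
= 102.9 / 1.95^2
= 102.9 / 3.8025
= 27.06 kg/m^2

27.06 kg/m^2


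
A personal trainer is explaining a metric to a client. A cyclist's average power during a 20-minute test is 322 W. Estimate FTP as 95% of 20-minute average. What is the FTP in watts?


FTP = 20-min power * 0.95
= 322 * 0.95
= 305.9 W

305.9 W


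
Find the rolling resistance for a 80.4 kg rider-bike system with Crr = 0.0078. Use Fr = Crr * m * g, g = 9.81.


m * g = 80.4 * 9.81 = 788.724 N
Fr = 0.0078 * 788.724 = 6.152 N

6.152 N


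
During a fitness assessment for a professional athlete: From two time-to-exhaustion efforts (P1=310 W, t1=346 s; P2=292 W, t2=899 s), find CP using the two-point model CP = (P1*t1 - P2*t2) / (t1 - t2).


Work in trial 1 = 107260 J
Work in trial 2 = 262508 J
Delta work = -155248 J
Delta time = -553 s
CP = -155248 / -553 = 280.74 W

280.74 W


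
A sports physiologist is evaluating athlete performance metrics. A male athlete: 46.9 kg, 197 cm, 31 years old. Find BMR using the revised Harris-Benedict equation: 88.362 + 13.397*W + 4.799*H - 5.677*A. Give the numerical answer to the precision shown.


Intercept = 88.362
Weight contribution = 13.397 * 46.9 = 628.3193
Height contribution = 4.799 * 197 = 945.403
Age contribution = 5.677 * 31 = 175.987
BMR = 88.362 + 628.3193 + 945.403 - 175.987
= 1486.1 kcal/day

1486.1 kcal/day


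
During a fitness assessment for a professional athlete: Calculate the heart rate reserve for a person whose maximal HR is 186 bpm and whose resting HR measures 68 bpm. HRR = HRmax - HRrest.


HRmax = 186 bpm
HRrest = 68 bpm
HRR = 186 - 68 = 118 bpm

118 bpm


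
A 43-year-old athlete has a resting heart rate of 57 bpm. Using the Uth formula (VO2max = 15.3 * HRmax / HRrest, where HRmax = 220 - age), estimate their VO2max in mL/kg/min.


HRmax = 220 - 43 = 177 bpm
Ratio = HRmax / HRrest = 177 / 57 = 3.1053
VO2max = 15.3 * 3.1053 = 47.51 mL/kg/min

47.51 mL/kg/min


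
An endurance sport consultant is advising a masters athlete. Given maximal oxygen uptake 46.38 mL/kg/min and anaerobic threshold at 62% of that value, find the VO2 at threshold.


Percentage as decimal = 0.62
VO2 at AT = 46.38 * 0.62 = 28.76 mL/kg/min

28.76 mL/kg/min


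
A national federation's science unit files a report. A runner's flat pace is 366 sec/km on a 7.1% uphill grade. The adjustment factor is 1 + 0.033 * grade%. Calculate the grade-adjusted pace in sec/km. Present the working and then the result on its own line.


Factor = 1 + 0.033 * 7.1 = 1.2343
Adjusted pace = 366 * 1.2343
= 451.75 sec/km

451.75 s/km


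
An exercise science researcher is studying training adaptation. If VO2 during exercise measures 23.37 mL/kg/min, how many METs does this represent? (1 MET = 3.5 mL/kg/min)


METs = VO2 / 3.5 = 23.37 / 3.5 = 6.68

6.68 METs


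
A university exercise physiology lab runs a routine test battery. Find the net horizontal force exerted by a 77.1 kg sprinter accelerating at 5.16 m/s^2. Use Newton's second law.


Newton's second law: F = m * a
F = 77.1 * 5.16 = 397.84 N

397.84 N


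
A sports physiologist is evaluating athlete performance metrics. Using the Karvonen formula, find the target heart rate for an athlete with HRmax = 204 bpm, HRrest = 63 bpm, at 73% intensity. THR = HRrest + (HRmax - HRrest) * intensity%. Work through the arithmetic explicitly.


HRR = 204 - 63 = 141
THR = 63 + 141 * 0.73
= 63 + 102.93
= 165.93 bpm

165.93 bpm


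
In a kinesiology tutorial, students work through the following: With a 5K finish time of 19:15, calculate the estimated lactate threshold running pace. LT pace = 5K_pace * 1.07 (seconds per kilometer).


Race duration = 1155 s for 5 km
Average pace = 1155 / 5 = 231.0 s/km
LT pace = 231.0 * 1.07
= 247.17 s/km

247.17 s/km


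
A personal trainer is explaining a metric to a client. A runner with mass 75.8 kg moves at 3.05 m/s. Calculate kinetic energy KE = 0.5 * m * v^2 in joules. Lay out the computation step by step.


v^2 = 3.05^2 = 9.3025
KE = 0.5 * 75.8 * 9.3025
= 352.56 J

352.56 J


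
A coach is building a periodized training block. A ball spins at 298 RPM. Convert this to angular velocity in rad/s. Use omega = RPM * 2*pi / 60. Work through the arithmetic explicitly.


omega = 298 * 2 * pi / 60
= 298 * 6.28318531 / 60
= 1872.389 / 60
= 31.206 rad/s

31.206 rad/s


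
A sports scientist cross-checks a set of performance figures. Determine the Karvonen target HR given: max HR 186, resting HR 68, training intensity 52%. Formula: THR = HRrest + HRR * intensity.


HRR = HRmax - HRrest = 186 - 68 = 118
THR = 68 + 118 * 0.52
= 129.36 bpm

129.36 bpm


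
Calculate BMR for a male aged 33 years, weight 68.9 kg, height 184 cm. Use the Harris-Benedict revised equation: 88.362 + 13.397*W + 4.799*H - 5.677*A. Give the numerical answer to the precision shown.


Substituting values:
W term = 13.397 * 68.9 = 923.0533
H term = 4.799 * 184 = 883.016
A term = 5.677 * 33 = 187.341
BMR = 1707.09 kcal/day

1707.09 kcal/day


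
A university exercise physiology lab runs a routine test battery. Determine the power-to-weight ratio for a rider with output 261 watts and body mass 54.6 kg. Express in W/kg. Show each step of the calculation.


P/W = 261 / 54.6 = 4.78 W/kg

4.78 W/kg


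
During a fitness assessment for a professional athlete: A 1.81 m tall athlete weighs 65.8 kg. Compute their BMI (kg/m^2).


height^2 = 3.2761 m^2
BMI = 65.8 / 3.2761 = 20.08 kg/m^2

20.08 kg/m^2


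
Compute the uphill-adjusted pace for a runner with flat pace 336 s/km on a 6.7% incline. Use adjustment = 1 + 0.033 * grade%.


Adjustment factor = 1 + 0.033 * 6.7 = 1.2211
Grade-adjusted pace = 336 * 1.2211 = 410.29 s/km

410.29 s/km


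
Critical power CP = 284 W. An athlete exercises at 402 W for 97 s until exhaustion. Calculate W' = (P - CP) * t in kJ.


P - CP = 402 - 284 = 118 W
W' = 118 * 97 = 11446 J
= 11446 / 1000 = 11.446 kJ

11.446 kJ


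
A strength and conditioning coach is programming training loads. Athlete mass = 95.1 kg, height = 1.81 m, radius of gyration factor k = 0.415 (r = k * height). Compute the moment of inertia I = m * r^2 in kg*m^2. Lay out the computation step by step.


r = k * height = 0.415 * 1.81 = 0.75115 m
r^2 = 0.75115^2 = 0.564226
I = 95.1 * 0.564226 = 53.658 kg*m^2

53.658 kg*m^2


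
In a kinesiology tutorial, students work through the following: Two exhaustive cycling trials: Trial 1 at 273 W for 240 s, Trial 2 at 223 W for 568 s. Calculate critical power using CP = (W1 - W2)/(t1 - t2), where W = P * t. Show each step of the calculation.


W1 = 273 * 240 = 65520 J
W2 = 223 * 568 = 126664 J
CP = (65520 - 126664) / (240 - 568)
= -61144 / -328
= 186.41 W

186.41 W


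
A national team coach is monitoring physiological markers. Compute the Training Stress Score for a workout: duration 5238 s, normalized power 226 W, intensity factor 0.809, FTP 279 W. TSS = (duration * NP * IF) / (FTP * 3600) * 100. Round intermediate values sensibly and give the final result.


Product = 5238 * 226 * 0.809 = 957684.492
Base = 279 * 3600 = 1004400
TSS = 957684.492 / 1004400 * 100 = 95.35

95.35 TSS


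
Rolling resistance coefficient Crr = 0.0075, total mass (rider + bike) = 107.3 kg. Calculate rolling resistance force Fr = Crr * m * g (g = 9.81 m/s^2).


Fr = Crr * m * g
= 0.0075 * 107.3 * 9.81
= 7.895 N

7.895 N


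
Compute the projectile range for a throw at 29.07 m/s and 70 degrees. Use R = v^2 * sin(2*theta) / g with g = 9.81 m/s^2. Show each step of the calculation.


Two times the angle = 140 degrees
sin(140) = 0.642788
R = 845.0649 * 0.642788 / 9.81 = 55.372 m

55.372 m


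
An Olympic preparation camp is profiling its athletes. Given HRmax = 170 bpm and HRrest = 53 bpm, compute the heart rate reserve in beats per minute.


Heart rate reserve = maximum HR minus resting HR
HRR = 170 - 53 = 117 bpm

117 bpm


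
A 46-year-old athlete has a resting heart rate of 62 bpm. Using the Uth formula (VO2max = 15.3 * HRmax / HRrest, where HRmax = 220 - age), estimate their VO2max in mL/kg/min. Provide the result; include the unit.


HRmax = 220 - 46 = 174 bpm
Ratio = HRmax / HRrest = 174 / 62 = 2.8065
VO2max = 15.3 * 2.8065 = 42.94 mL/kg/min

42.94 mL/kg/min


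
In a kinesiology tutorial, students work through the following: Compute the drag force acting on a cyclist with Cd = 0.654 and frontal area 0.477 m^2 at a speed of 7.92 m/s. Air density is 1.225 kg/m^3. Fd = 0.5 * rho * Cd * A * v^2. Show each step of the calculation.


Step 1: v^2 = 62.7264
Step 2: Fd = 0.5 * 1.225 * 0.654 * 0.477 * 62.7264
= 11.985 N

11.985 N


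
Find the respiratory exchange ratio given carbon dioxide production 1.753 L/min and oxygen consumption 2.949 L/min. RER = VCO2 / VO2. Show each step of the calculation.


VCO2 = 1.753 L/min
VO2 = 2.949 L/min
RER = 1.753 / 2.949 = 0.5944

0.5944


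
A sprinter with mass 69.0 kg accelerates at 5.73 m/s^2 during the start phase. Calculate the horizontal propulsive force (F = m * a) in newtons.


F = m * a
= 69.0 * 5.73
= 395.37 N

395.37 N


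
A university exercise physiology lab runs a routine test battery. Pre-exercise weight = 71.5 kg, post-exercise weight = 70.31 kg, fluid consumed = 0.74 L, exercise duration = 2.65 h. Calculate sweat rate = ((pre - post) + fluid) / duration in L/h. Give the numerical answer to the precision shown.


Weight loss = 71.5 - 70.31 = 1.19 kg (approx L)
Total sweat = 1.19 + 0.74 = 1.93 L
Sweat rate = 1.93 / 2.65 = 0.728 L/h

0.728 L/h


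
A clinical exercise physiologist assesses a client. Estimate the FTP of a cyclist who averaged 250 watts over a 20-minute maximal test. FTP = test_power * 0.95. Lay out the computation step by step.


FTP = 250 * 0.95 = 237.5 W

237.5 W


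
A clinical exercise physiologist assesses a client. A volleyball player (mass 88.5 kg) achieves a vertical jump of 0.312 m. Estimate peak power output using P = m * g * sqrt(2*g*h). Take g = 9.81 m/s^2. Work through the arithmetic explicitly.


2 * g * h = 2 * 9.81 * 0.312 = 6.12144
sqrt(6.12144) = 2.474154 m/s
P = 88.5 * 9.81 * 2.474154 = 2148.02 W

2148.02 W
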